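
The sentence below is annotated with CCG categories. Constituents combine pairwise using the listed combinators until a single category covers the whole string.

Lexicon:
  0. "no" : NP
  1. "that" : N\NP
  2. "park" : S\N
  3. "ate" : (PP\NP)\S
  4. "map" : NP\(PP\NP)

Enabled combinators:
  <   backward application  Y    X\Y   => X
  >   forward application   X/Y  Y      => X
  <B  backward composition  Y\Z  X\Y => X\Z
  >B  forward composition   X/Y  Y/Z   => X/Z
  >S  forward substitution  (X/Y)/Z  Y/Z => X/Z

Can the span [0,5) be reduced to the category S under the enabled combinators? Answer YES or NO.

NP N\NP S\N (PP\NP)\S NP\(PP\NP)
CKY chart[0,5] = {NP}; S ∉ chart

NO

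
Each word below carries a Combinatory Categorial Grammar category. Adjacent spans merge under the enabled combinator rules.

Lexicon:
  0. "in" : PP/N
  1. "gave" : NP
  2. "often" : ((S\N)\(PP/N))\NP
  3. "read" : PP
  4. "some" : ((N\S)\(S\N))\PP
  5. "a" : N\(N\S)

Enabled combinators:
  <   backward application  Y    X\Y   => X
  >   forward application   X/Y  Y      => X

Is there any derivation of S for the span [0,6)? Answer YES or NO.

NO

PP/N NP ((S\N)\(PP/N))\NP PP ((N\S)\(S\N))\PP N\(N\S)
CKY chart[0,6] = {N}; S ∉ chart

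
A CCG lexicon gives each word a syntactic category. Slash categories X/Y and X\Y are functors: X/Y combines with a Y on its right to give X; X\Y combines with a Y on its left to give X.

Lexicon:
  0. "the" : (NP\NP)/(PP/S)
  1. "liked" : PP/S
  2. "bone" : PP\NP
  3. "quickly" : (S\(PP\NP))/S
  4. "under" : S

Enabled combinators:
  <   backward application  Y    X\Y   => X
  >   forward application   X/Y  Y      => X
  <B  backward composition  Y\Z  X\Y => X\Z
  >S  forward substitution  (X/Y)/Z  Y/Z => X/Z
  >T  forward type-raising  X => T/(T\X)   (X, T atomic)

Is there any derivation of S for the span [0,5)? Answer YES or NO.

YES

[0,5] S   <
  [0,3] PP\NP   <B
    [0,2] NP\NP   >
      [0,1] "the" : (NP\NP)/(PP/S)
      [1,2] "liked" : PP/S
    [2,3] "bone" : PP\NP
  [3,5] S\(PP\NP)   >
    [3,4] "quickly" : (S\(PP\NP))/S
    [4,5] "under" : S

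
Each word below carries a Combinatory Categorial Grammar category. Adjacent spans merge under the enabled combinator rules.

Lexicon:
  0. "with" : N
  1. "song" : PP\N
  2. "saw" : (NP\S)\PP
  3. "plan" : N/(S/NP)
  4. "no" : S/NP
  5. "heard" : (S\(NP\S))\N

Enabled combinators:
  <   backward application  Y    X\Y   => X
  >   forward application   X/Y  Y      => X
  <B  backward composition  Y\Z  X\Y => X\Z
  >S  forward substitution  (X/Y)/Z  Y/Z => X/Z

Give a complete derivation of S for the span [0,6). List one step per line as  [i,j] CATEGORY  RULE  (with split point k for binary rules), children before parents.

[0,6] S   <
  [0,2] PP   <
    [0,1] "with" : N
    [1,2] "song" : PP\N
  [2,6] S\PP   <B
    [2,3] "saw" : (NP\S)\PP
    [3,6] S\(NP\S)   <
      [3,5] N   >
        [3,4] "plan" : N/(S/NP)
        [4,5] "no" : S/NP
      [5,6] "heard" : (S\(NP\S))\N

[0,1] N  lex  "with"
[1,2] PP\N  lex  "song"
[0,2] PP  <  k=1
[2,3] (NP\S)\PP  lex  "saw"
[3,4] N/(S/NP)  lex  "plan"
[4,5] S/NP  lex  "no"
[3,5] N  >  k=4
[5,6] (S\(NP\S))\N  lex  "heard"
[3,6] S\(NP\S)  <  k=5
[2,6] S\PP  <B  k=3
[0,6] S  <  k=2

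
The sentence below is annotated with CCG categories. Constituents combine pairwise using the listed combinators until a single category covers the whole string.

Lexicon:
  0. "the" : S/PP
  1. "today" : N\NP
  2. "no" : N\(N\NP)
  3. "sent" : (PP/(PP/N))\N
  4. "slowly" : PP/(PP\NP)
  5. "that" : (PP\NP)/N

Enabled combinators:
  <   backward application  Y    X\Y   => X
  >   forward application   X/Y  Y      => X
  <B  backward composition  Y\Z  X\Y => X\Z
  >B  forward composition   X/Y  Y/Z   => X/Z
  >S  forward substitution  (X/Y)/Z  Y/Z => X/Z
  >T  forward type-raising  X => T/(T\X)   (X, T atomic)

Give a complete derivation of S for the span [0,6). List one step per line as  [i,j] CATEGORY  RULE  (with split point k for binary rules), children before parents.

[0,1] S/PP  lex  "the"
[1,2] N\NP  lex  "today"
[2,3] N\(N\NP)  lex  "no"
[1,3] N  <  k=2
[3,4] (PP/(PP/N))\N  lex  "sent"
[1,4] PP/(PP/N)  <  k=3
[4,5] PP/(PP\NP)  lex  "slowly"
[5,6] (PP\NP)/N  lex  "that"
[4,6] PP/N  >B  k=5
[1,6] PP  >  k=4
[0,6] S  >  k=1

[0,6] S   >
  [0,1] "the" : S/PP
  [1,6] PP   >
    [1,4] PP/(PP/N)   <
      [1,3] N   <
        [1,2] "today" : N\NP
        [2,3] "no" : N\(N\NP)
      [3,4] "sent" : (PP/(PP/N))\N
    [4,6] PP/N   >B
      [4,5] "slowly" : PP/(PP\NP)
      [5,6] "that" : (PP\NP)/N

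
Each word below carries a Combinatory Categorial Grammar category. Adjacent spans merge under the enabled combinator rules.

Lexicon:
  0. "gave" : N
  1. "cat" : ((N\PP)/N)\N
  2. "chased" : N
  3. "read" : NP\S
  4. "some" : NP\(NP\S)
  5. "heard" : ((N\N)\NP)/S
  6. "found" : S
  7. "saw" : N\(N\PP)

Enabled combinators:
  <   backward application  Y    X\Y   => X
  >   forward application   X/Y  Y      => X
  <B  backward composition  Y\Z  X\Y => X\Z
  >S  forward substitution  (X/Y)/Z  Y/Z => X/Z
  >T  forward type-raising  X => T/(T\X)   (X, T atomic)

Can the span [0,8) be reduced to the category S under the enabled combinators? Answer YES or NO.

N ((N\PP)/N)\N N NP\S NP\(NP\S) ((N\N)\NP)/S S N\(N\PP)
CKY chart[0,8] = {N, N/(N\N), NP/(NP\N), PP/(PP\N), S/(S\N)}; S ∉ chart

NO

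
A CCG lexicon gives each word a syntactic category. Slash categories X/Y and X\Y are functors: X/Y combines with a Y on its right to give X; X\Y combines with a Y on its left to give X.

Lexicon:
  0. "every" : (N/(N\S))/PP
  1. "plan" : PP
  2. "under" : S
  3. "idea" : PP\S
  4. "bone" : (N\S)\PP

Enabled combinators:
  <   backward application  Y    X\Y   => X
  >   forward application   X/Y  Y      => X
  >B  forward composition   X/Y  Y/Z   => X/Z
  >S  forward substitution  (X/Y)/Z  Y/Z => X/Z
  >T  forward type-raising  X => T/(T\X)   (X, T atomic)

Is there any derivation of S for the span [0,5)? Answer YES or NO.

NO

(N/(N\S))/PP PP S PP\S (N\S)\PP
CKY chart[0,5] = {N, N/(N\N), NP/(NP\N), PP/(PP\N), S/(S\N)}; S ∉ chart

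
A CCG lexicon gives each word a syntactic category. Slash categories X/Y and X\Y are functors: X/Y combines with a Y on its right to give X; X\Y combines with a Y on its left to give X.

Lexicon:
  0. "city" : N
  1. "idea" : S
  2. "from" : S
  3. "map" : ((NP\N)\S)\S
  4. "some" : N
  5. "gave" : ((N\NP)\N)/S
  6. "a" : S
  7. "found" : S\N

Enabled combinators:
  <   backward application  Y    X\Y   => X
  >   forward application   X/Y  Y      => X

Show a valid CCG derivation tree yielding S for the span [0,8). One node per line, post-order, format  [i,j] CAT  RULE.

[0,1] N  lex  "city"
[1,2] S  lex  "idea"
[2,3] S  lex  "from"
[3,4] ((NP\N)\S)\S  lex  "map"
[2,4] (NP\N)\S  <  k=3
[1,4] NP\N  <  k=2
[0,4] NP  <  k=1
[4,5] N  lex  "some"
[5,6] ((N\NP)\N)/S  lex  "gave"
[6,7] S  lex  "a"
[5,7] (N\NP)\N  >  k=6
[4,7] N\NP  <  k=5
[0,7] N  <  k=4
[7,8] S\N  lex  "found"
[0,8] S  <  k=7

[0,8] S   <
  [0,7] N   <
    [0,4] NP   <
      [0,1] "city" : N
      [1,4] NP\N   <
        [1,2] "idea" : S
        [2,4] (NP\N)\S   <
          [2,3] "from" : S
          [3,4] "map" : ((NP\N)\S)\S
    [4,7] N\NP   <
      [4,5] "some" : N
      [5,7] (N\NP)\N   >
        [5,6] "gave" : ((N\NP)\N)/S
        [6,7] "a" : S
  [7,8] "found" : S\N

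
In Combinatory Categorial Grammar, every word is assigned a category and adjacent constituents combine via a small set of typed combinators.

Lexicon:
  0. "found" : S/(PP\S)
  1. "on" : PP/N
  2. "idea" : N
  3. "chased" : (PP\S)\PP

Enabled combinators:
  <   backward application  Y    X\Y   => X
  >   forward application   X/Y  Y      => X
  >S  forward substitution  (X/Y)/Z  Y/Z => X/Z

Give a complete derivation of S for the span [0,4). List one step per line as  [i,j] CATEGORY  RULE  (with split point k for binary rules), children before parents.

[0,4] S   >
  [0,1] "found" : S/(PP\S)
  [1,4] PP\S   <
    [1,3] PP   >
      [1,2] "on" : PP/N
      [2,3] "idea" : N
    [3,4] "chased" : (PP\S)\PP

[0,1] S/(PP\S)  lex  "found"
[1,2] PP/N  lex  "on"
[2,3] N  lex  "idea"
[1,3] PP  >  k=2
[3,4] (PP\S)\PP  lex  "chased"
[1,4] PP\S  <  k=3
[0,4] S  >  k=1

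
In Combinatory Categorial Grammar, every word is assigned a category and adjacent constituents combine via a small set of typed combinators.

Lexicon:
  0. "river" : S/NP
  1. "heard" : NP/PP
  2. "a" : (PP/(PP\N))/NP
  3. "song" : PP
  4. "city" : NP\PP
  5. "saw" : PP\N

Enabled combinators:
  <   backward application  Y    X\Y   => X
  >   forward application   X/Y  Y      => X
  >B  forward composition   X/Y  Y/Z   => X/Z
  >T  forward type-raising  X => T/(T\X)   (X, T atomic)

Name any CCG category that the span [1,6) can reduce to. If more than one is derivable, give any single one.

[0,6] S   >
  [0,1] "river" : S/NP
  [1,6] NP   >
    [1,2] "heard" : NP/PP
    [2,6] PP   >
      [2,5] PP/(PP\N)   >
        [2,3] "a" : (PP/(PP\N))/NP
        [3,5] NP   <
          [3,4] "song" : PP
          [4,5] "city" : NP\PP
      [5,6] "saw" : PP\N

NP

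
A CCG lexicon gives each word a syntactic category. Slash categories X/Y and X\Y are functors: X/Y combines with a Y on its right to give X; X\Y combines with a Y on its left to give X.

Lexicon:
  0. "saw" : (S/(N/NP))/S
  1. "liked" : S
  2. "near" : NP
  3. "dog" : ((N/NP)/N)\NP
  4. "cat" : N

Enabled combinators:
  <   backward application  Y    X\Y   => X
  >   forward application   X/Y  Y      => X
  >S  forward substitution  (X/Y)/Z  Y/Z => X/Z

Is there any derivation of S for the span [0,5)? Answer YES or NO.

[0,5] S   >
  [0,2] S/(N/NP)   >
    [0,1] "saw" : (S/(N/NP))/S
    [1,2] "liked" : S
  [2,5] N/NP   >
    [2,4] (N/NP)/N   <
      [2,3] "near" : NP
      [3,4] "dog" : ((N/NP)/N)\NP
    [4,5] "cat" : N

YES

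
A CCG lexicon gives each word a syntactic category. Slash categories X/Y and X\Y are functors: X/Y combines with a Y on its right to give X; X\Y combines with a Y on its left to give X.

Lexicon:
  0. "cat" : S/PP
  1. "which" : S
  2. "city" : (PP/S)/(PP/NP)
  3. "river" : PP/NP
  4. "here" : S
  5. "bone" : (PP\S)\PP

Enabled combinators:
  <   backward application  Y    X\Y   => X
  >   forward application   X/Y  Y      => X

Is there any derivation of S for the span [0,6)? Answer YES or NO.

YES

[0,6] S   >
  [0,1] "cat" : S/PP
  [1,6] PP   <
    [1,2] "which" : S
    [2,6] PP\S   <
      [2,5] PP   >
        [2,4] PP/S   >
          [2,3] "city" : (PP/S)/(PP/NP)
          [3,4] "river" : PP/NP
        [4,5] "here" : S
      [5,6] "bone" : (PP\S)\PP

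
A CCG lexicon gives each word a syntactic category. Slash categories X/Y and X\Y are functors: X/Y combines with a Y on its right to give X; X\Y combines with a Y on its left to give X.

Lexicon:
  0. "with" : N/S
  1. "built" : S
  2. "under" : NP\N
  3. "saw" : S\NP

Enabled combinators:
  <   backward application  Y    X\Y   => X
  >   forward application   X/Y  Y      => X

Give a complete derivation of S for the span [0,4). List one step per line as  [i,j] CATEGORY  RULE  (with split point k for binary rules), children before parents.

[0,4] S   <
  [0,3] NP   <
    [0,2] N   >
      [0,1] "with" : N/S
      [1,2] "built" : S
    [2,3] "under" : NP\N
  [3,4] "saw" : S\NP

[0,1] N/S  lex  "with"
[1,2] S  lex  "built"
[0,2] N  >  k=1
[2,3] NP\N  lex  "under"
[0,3] NP  <  k=2
[3,4] S\NP  lex  "saw"
[0,4] S  <  k=3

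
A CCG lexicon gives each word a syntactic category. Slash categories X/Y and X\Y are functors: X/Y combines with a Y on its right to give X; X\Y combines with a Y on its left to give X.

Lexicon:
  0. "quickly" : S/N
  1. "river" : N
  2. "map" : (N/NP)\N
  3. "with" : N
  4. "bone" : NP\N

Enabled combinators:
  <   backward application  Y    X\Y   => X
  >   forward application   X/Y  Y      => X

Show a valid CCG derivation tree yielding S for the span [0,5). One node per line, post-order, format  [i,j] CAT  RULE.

[0,5] S   >
  [0,1] "quickly" : S/N
  [1,5] N   >
    [1,3] N/NP   <
      [1,2] "river" : N
      [2,3] "map" : (N/NP)\N
    [3,5] NP   <
      [3,4] "with" : N
      [4,5] "bone" : NP\N

[0,1] S/N  lex  "quickly"
[1,2] N  lex  "river"
[2,3] (N/NP)\N  lex  "map"
[1,3] N/NP  <  k=2
[3,4] N  lex  "with"
[4,5] NP\N  lex  "bone"
[3,5] NP  <  k=4
[1,5] N  >  k=3
[0,5] S  >  k=1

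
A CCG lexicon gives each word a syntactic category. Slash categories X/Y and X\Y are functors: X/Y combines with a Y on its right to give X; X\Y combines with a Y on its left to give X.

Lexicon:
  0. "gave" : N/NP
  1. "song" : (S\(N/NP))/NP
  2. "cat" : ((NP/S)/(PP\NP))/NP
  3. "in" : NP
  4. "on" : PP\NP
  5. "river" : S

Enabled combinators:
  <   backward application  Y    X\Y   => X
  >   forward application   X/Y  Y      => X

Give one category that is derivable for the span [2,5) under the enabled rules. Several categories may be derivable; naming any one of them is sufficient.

[0,6] S   <
  [0,1] "gave" : N/NP
  [1,6] S\(N/NP)   >
    [1,2] "song" : (S\(N/NP))/NP
    [2,6] NP   >
      [2,5] NP/S   >
        [2,4] (NP/S)/(PP\NP)   >
          [2,3] "cat" : ((NP/S)/(PP\NP))/NP
          [3,4] "in" : NP
        [4,5] "on" : PP\NP
      [5,6] "river" : S

NP/S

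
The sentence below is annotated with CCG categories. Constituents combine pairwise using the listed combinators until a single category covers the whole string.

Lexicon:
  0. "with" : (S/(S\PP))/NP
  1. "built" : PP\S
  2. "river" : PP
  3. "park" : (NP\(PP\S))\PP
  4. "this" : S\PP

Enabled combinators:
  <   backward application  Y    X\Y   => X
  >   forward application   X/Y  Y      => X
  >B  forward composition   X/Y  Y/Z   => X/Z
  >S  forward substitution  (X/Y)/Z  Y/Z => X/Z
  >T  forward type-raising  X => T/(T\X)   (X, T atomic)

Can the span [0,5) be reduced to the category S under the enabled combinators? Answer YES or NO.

[0,5] S   >
  [0,4] S/(S\PP)   >
    [0,1] "with" : (S/(S\PP))/NP
    [1,4] NP   <
      [1,2] "built" : PP\S
      [2,4] NP\(PP\S)   <
        [2,3] "river" : PP
        [3,4] "park" : (NP\(PP\S))\PP
  [4,5] "this" : S\PP

YES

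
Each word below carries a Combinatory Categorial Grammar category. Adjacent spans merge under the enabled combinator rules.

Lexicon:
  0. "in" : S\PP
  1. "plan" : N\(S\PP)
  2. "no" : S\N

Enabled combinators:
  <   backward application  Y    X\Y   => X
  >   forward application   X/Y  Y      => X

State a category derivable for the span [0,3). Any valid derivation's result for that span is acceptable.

[0,3] S   <
  [0,2] N   <
    [0,1] "in" : S\PP
    [1,2] "plan" : N\(S\PP)
  [2,3] "no" : S\N

S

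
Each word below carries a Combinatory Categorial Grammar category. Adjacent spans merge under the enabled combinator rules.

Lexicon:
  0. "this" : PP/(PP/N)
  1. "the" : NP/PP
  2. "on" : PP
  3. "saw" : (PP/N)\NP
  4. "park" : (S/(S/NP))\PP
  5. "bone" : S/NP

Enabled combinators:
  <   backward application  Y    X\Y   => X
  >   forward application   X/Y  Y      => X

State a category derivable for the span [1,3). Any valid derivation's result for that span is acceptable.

NP

[0,6] S   >
  [0,5] S/(S/NP)   <
    [0,4] PP   >
      [0,1] "this" : PP/(PP/N)
      [1,4] PP/N   <
        [1,3] NP   >
          [1,2] "the" : NP/PP
          [2,3] "on" : PP
        [3,4] "saw" : (PP/N)\NP
    [4,5] "park" : (S/(S/NP))\PP
  [5,6] "bone" : S/NP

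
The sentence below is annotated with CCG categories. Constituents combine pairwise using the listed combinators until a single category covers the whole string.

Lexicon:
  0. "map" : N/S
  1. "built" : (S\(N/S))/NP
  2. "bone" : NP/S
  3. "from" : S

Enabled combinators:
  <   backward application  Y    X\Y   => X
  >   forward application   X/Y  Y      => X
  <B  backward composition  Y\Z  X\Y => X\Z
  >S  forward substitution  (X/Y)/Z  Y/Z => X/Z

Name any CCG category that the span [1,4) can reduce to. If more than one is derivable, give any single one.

[0,4] S   <
  [0,1] "map" : N/S
  [1,4] S\(N/S)   >
    [1,2] "built" : (S\(N/S))/NP
    [2,4] NP   >
      [2,3] "bone" : NP/S
      [3,4] "from" : S

S\(N/S)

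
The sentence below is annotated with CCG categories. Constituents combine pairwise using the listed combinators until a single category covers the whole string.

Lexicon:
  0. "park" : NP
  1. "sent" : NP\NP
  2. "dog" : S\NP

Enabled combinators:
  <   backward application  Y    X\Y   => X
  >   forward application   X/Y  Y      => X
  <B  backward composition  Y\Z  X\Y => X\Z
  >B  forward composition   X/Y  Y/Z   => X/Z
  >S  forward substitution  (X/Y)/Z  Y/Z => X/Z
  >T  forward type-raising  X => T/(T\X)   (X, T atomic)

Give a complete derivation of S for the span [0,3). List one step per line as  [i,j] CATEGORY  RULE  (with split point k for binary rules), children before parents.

[0,1] NP  lex  "park"
[0,1] S/(S\NP)  >T
[1,2] NP\NP  lex  "sent"
[2,3] S\NP  lex  "dog"
[1,3] S\NP  <B  k=2
[0,3] S  >  k=1

[0,3] S   >
  [0,1] S/(S\NP)   >T
    [0,1] "park" : NP
  [1,3] S\NP   <B
    [1,2] "sent" : NP\NP
    [2,3] "dog" : S\NP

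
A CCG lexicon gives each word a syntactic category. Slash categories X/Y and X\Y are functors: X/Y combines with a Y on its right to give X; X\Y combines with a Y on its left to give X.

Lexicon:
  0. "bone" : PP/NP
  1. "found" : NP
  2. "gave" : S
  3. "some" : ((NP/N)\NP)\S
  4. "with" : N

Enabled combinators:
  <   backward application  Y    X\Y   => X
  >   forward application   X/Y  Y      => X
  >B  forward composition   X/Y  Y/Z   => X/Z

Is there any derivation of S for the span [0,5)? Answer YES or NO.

PP/NP NP S ((NP/N)\NP)\S N
CKY chart[0,5] = {PP}; S ∉ chart

NO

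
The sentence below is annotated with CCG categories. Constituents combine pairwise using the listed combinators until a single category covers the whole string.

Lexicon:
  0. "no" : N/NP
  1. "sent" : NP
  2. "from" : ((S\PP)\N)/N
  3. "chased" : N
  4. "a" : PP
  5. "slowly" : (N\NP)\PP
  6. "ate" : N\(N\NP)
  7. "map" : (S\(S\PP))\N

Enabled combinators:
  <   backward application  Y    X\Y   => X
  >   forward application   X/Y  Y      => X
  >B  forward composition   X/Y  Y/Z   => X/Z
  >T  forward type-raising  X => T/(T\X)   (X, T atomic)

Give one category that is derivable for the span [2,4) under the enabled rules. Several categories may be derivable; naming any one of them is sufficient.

[0,8] S   <
  [0,4] S\PP   <
    [0,2] N   >
      [0,1] "no" : N/NP
      [1,2] "sent" : NP
    [2,4] (S\PP)\N   >
      [2,3] "from" : ((S\PP)\N)/N
      [3,4] "chased" : N
  [4,8] S\(S\PP)   <
    [4,7] N   <
      [4,6] N\NP   <
        [4,5] "a" : PP
        [5,6] "slowly" : (N\NP)\PP
      [6,7] "ate" : N\(N\NP)
    [7,8] "map" : (S\(S\PP))\N

(S\PP)\N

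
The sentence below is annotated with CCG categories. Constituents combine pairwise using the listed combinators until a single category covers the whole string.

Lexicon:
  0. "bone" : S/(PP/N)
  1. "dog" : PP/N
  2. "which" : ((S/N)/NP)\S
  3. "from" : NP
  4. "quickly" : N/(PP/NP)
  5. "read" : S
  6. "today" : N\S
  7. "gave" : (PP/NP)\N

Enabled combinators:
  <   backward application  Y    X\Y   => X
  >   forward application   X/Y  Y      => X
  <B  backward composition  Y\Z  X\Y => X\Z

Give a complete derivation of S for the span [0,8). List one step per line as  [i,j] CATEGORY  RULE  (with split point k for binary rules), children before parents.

[0,8] S   >
  [0,4] S/N   >
    [0,3] (S/N)/NP   <
      [0,2] S   >
        [0,1] "bone" : S/(PP/N)
        [1,2] "dog" : PP/N
      [2,3] "which" : ((S/N)/NP)\S
    [3,4] "from" : NP
  [4,8] N   >
    [4,5] "quickly" : N/(PP/NP)
    [5,8] PP/NP   <
      [5,7] N   <
        [5,6] "read" : S
        [6,7] "today" : N\S
      [7,8] "gave" : (PP/NP)\N

[0,1] S/(PP/N)  lex  "bone"
[1,2] PP/N  lex  "dog"
[0,2] S  >  k=1
[2,3] ((S/N)/NP)\S  lex  "which"
[0,3] (S/N)/NP  <  k=2
[3,4] NP  lex  "from"
[0,4] S/N  >  k=3
[4,5] N/(PP/NP)  lex  "quickly"
[5,6] S  lex  "read"
[6,7] N\S  lex  "today"
[5,7] N  <  k=6
[7,8] (PP/NP)\N  lex  "gave"
[5,8] PP/NP  <  k=7
[4,8] N  >  k=5
[0,8] S  >  k=4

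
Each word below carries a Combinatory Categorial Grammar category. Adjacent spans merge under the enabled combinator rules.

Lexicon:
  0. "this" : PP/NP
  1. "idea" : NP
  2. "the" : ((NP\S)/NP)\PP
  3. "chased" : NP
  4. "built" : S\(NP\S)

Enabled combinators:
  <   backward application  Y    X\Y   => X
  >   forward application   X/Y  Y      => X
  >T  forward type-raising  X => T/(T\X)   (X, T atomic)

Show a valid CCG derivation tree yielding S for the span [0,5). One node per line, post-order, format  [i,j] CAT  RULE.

[0,5] S   <
  [0,4] NP\S   >
    [0,3] (NP\S)/NP   <
      [0,2] PP   >
        [0,1] "this" : PP/NP
        [1,2] "idea" : NP
      [2,3] "the" : ((NP\S)/NP)\PP
    [3,4] "chased" : NP
  [4,5] "built" : S\(NP\S)

[0,1] PP/NP  lex  "this"
[1,2] NP  lex  "idea"
[0,2] PP  >  k=1
[2,3] ((NP\S)/NP)\PP  lex  "the"
[0,3] (NP\S)/NP  <  k=2
[3,4] NP  lex  "chased"
[0,4] NP\S  >  k=3
[4,5] S\(NP\S)  lex  "built"
[0,5] S  <  k=4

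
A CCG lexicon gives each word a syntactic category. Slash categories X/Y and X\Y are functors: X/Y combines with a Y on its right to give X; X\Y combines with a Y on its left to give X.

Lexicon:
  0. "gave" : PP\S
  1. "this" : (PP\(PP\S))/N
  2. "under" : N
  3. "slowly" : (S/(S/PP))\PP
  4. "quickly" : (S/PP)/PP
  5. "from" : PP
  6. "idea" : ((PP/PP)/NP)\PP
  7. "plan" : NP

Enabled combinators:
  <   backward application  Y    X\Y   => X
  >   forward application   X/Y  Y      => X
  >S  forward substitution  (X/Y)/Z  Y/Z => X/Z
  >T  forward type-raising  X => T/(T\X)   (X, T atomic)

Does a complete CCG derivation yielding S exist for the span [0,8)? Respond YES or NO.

YES

[0,8] S   >
  [0,4] S/(S/PP)   <
    [0,3] PP   <
      [0,1] "gave" : PP\S
      [1,3] PP\(PP\S)   >
        [1,2] "this" : (PP\(PP\S))/N
        [2,3] "under" : N
    [3,4] "slowly" : (S/(S/PP))\PP
  [4,8] S/PP   >S
    [4,5] "quickly" : (S/PP)/PP
    [5,8] PP/PP   >
      [5,7] (PP/PP)/NP   <
        [5,6] "from" : PP
        [6,7] "idea" : ((PP/PP)/NP)\PP
      [7,8] "plan" : NP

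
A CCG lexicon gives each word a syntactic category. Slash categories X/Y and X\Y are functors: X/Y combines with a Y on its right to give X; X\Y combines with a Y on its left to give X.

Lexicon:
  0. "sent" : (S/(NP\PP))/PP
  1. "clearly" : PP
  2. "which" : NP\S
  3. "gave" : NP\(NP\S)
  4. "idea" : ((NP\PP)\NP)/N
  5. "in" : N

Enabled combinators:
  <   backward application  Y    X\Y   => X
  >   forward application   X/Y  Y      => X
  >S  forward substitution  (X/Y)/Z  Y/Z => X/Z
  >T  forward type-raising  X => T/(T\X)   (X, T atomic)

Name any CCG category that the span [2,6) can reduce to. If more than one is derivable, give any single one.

NP\PP

[0,6] S   >
  [0,2] S/(NP\PP)   >
    [0,1] "sent" : (S/(NP\PP))/PP
    [1,2] "clearly" : PP
  [2,6] NP\PP   <
    [2,4] NP   <
      [2,3] "which" : NP\S
      [3,4] "gave" : NP\(NP\S)
    [4,6] (NP\PP)\NP   >
      [4,5] "idea" : ((NP\PP)\NP)/N
      [5,6] "in" : N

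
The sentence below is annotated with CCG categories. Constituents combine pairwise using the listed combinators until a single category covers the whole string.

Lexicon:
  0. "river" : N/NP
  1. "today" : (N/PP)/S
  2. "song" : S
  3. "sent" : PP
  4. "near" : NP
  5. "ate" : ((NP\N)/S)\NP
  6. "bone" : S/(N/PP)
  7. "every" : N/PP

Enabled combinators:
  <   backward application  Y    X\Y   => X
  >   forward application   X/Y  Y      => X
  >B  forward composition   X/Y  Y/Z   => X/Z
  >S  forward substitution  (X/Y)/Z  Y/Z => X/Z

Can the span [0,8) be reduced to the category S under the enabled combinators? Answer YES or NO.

NO

N/NP (N/PP)/S S PP NP ((NP\N)/S)\NP S/(N/PP) N/PP
CKY chart[0,8] = {N}; S ∉ chart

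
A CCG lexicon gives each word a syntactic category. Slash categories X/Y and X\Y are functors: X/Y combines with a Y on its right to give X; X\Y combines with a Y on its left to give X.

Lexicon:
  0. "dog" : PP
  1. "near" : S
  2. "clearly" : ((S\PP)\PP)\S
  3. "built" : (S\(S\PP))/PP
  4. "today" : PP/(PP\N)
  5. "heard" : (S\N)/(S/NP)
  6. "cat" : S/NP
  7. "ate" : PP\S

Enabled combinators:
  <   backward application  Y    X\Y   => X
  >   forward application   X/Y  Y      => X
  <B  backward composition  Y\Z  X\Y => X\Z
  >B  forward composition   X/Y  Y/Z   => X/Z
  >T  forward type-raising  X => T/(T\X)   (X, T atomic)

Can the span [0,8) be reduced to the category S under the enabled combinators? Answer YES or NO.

[0,8] S   <
  [0,3] S\PP   <
    [0,1] "dog" : PP
    [1,3] (S\PP)\PP   <
      [1,2] "near" : S
      [2,3] "clearly" : ((S\PP)\PP)\S
  [3,8] S\(S\PP)   >
    [3,4] "built" : (S\(S\PP))/PP
    [4,8] PP   >
      [4,5] "today" : PP/(PP\N)
      [5,8] PP\N   <B
        [5,7] S\N   >
          [5,6] "heard" : (S\N)/(S/NP)
          [6,7] "cat" : S/NP
        [7,8] "ate" : PP\S

YES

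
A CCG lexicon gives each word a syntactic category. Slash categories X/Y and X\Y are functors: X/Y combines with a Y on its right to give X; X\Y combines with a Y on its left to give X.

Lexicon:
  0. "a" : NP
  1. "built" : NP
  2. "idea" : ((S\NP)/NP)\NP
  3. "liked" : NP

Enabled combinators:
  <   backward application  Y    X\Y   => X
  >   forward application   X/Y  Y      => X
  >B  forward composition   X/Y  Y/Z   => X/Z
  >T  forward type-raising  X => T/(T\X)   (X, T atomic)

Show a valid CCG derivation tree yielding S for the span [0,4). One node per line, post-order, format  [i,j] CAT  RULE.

[0,1] NP  lex  "a"
[1,2] NP  lex  "built"
[2,3] ((S\NP)/NP)\NP  lex  "idea"
[1,3] (S\NP)/NP  <  k=2
[3,4] NP  lex  "liked"
[1,4] S\NP  >  k=3
[0,4] S  <  k=1

[0,4] S   <
  [0,1] "a" : NP
  [1,4] S\NP   >
    [1,3] (S\NP)/NP   <
      [1,2] "built" : NP
      [2,3] "idea" : ((S\NP)/NP)\NP
    [3,4] "liked" : NP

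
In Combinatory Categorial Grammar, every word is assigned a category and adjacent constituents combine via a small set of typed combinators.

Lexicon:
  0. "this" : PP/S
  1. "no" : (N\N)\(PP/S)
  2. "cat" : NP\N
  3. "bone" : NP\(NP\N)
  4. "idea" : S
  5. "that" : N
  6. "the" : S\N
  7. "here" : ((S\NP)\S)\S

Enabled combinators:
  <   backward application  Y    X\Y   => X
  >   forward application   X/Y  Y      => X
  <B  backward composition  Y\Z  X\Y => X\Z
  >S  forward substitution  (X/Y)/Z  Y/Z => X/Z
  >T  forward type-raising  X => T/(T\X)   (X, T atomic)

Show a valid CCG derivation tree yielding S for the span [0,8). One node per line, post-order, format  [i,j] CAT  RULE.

[0,8] S   <
  [0,4] NP   <
    [0,3] NP\N   <B
      [0,2] N\N   <
        [0,1] "this" : PP/S
        [1,2] "no" : (N\N)\(PP/S)
      [2,3] "cat" : NP\N
    [3,4] "bone" : NP\(NP\N)
  [4,8] S\NP   <
    [4,5] "idea" : S
    [5,8] (S\NP)\S   <
      [5,7] S   <
        [5,6] "that" : N
        [6,7] "the" : S\N
      [7,8] "here" : ((S\NP)\S)\S

[0,1] PP/S  lex  "this"
[1,2] (N\N)\(PP/S)  lex  "no"
[0,2] N\N  <  k=1
[2,3] NP\N  lex  "cat"
[0,3] NP\N  <B  k=2
[3,4] NP\(NP\N)  lex  "bone"
[0,4] NP  <  k=3
[4,5] S  lex  "idea"
[5,6] N  lex  "that"
[6,7] S\N  lex  "the"
[5,7] S  <  k=6
[7,8] ((S\NP)\S)\S  lex  "here"
[5,8] (S\NP)\S  <  k=7
[4,8] S\NP  <  k=5
[0,8] S  <  k=4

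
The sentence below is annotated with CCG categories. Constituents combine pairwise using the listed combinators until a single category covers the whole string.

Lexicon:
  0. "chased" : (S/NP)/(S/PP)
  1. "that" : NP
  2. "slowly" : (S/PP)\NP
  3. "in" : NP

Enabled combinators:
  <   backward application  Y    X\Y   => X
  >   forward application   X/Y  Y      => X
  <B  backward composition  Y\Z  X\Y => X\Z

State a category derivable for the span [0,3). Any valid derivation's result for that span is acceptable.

[0,4] S   >
  [0,3] S/NP   >
    [0,1] "chased" : (S/NP)/(S/PP)
    [1,3] S/PP   <
      [1,2] "that" : NP
      [2,3] "slowly" : (S/PP)\NP
  [3,4] "in" : NP

S/NP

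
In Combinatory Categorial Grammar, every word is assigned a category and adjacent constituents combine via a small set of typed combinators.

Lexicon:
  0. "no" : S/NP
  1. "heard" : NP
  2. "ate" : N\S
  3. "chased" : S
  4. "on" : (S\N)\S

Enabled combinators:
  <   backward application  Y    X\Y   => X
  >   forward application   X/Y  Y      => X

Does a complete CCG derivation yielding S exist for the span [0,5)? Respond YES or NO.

YES

[0,5] S   <
  [0,3] N   <
    [0,2] S   >
      [0,1] "no" : S/NP
      [1,2] "heard" : NP
    [2,3] "ate" : N\S
  [3,5] S\N   <
    [3,4] "chased" : S
    [4,5] "on" : (S\N)\S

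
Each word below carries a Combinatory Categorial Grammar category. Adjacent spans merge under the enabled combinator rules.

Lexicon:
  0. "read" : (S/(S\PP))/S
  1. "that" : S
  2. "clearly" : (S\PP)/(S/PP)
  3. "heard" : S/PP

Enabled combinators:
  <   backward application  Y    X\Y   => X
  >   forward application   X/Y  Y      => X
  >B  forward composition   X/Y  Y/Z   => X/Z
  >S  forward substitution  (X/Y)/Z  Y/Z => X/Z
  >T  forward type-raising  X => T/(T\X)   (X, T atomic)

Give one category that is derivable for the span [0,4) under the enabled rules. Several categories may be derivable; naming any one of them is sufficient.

[0,4] S   >
  [0,2] S/(S\PP)   >
    [0,1] "read" : (S/(S\PP))/S
    [1,2] "that" : S
  [2,4] S\PP   >
    [2,3] "clearly" : (S\PP)/(S/PP)
    [3,4] "heard" : S/PP

S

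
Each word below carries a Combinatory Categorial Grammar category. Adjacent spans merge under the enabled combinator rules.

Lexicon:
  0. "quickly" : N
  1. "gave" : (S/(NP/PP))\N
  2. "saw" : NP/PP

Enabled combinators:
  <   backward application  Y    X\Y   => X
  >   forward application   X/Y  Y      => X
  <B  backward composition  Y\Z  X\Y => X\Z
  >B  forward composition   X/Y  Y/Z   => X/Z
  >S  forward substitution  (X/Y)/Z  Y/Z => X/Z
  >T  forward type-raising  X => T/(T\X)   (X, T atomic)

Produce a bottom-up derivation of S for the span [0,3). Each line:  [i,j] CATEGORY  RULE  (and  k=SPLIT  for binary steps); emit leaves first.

[0,1] N  lex  "quickly"
[1,2] (S/(NP/PP))\N  lex  "gave"
[0,2] S/(NP/PP)  <  k=1
[2,3] NP/PP  lex  "saw"
[0,3] S  >  k=2

[0,3] S   >
  [0,2] S/(NP/PP)   <
    [0,1] "quickly" : N
    [1,2] "gave" : (S/(NP/PP))\N
  [2,3] "saw" : NP/PP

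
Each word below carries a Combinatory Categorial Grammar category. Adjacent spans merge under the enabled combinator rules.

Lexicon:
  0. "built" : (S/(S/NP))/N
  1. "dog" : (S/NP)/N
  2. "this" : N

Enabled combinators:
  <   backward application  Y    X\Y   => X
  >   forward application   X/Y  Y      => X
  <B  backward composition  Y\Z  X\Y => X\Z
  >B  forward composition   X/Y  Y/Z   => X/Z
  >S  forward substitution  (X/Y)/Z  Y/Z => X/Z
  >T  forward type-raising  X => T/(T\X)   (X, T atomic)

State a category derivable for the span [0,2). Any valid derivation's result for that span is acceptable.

S/N

[0,3] S   >
  [0,2] S/N   >S
    [0,1] "built" : (S/(S/NP))/N
    [1,2] "dog" : (S/NP)/N
  [2,3] "this" : N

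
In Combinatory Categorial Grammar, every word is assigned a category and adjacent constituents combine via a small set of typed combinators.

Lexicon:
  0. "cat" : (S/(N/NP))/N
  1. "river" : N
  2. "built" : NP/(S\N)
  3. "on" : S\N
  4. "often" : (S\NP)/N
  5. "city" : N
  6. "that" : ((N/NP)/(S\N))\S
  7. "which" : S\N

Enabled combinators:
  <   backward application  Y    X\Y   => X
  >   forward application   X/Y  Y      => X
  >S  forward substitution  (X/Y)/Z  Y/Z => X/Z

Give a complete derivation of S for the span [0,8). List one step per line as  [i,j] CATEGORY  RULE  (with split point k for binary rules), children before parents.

[0,8] S   >
  [0,2] S/(N/NP)   >
    [0,1] "cat" : (S/(N/NP))/N
    [1,2] "river" : N
  [2,8] N/NP   >
    [2,7] (N/NP)/(S\N)   <
      [2,6] S   <
        [2,4] NP   >
          [2,3] "built" : NP/(S\N)
          [3,4] "on" : S\N
        [4,6] S\NP   >
          [4,5] "often" : (S\NP)/N
          [5,6] "city" : N
      [6,7] "that" : ((N/NP)/(S\N))\S
    [7,8] "which" : S\N

[0,1] (S/(N/NP))/N  lex  "cat"
[1,2] N  lex  "river"
[0,2] S/(N/NP)  >  k=1
[2,3] NP/(S\N)  lex  "built"
[3,4] S\N  lex  "on"
[2,4] NP  >  k=3
[4,5] (S\NP)/N  lex  "often"
[5,6] N  lex  "city"
[4,6] S\NP  >  k=5
[2,6] S  <  k=4
[6,7] ((N/NP)/(S\N))\S  lex  "that"
[2,7] (N/NP)/(S\N)  <  k=6
[7,8] S\N  lex  "which"
[2,8] N/NP  >  k=7
[0,8] S  >  k=2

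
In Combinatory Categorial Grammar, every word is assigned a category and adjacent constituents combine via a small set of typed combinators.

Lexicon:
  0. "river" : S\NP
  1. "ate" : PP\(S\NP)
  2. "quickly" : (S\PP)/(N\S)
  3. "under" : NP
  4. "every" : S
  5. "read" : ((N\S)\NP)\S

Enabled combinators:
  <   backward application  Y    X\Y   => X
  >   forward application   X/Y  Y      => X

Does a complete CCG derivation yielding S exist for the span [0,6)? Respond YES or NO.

YES

[0,6] S   <
  [0,2] PP   <
    [0,1] "river" : S\NP
    [1,2] "ate" : PP\(S\NP)
  [2,6] S\PP   >
    [2,3] "quickly" : (S\PP)/(N\S)
    [3,6] N\S   <
      [3,4] "under" : NP
      [4,6] (N\S)\NP   <
        [4,5] "every" : S
        [5,6] "read" : ((N\S)\NP)\S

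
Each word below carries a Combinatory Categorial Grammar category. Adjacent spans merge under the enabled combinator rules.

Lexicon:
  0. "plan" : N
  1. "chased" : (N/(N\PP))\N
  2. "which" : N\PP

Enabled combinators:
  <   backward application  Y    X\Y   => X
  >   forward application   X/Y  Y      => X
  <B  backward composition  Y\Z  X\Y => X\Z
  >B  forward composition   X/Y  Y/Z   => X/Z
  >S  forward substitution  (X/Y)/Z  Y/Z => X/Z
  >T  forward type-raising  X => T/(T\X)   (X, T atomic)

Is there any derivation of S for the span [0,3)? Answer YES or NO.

N (N/(N\PP))\N N\PP
CKY chart[0,3] = {N, N/(N\N), NP/(NP\N), PP/(PP\N), S/(S\N)}; S ∉ chart

NO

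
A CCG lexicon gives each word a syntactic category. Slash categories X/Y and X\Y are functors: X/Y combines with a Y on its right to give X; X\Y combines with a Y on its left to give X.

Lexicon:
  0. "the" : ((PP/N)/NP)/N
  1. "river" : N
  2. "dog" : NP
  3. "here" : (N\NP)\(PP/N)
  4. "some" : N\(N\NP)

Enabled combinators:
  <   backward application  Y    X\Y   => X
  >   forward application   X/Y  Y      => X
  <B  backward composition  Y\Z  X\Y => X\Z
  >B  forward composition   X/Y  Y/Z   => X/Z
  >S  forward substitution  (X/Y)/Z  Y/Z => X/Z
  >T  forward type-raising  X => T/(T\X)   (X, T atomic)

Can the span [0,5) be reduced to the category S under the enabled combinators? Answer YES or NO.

NO

((PP/N)/NP)/N N NP (N\NP)\(PP/N) N\(N\NP)
CKY chart[0,5] = {N, N/(N\N), NP/(NP\N), PP/(PP\N), S/(S\N)}; S ∉ chart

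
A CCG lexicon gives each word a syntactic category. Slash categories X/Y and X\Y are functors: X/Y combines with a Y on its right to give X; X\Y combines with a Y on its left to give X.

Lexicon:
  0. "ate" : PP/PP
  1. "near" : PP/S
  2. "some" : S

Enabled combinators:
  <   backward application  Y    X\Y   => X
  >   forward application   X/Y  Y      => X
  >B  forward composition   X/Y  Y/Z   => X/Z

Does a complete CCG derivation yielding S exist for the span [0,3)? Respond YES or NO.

NO

PP/PP PP/S S
CKY chart[0,3] = {PP}; S ∉ chart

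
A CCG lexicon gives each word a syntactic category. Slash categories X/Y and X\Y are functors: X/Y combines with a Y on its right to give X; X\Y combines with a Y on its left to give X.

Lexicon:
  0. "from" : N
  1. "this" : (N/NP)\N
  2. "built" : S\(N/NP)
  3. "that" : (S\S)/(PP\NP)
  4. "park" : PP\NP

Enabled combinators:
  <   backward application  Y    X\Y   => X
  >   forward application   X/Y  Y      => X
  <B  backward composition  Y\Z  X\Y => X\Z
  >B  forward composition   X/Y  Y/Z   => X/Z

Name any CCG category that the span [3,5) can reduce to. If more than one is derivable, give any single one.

[0,5] S   <
  [0,1] "from" : N
  [1,5] S\N   <B
    [1,3] S\N   <B
      [1,2] "this" : (N/NP)\N
      [2,3] "built" : S\(N/NP)
    [3,5] S\S   >
      [3,4] "that" : (S\S)/(PP\NP)
      [4,5] "park" : PP\NP

S\S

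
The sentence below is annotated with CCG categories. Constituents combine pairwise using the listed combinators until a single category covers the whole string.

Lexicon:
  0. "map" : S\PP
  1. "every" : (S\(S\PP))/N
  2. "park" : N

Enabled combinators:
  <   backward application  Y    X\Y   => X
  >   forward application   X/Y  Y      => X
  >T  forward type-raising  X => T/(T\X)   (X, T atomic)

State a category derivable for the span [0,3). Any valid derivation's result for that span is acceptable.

S

[0,3] S   <
  [0,1] "map" : S\PP
  [1,3] S\(S\PP)   >
    [1,2] "every" : (S\(S\PP))/N
    [2,3] "park" : N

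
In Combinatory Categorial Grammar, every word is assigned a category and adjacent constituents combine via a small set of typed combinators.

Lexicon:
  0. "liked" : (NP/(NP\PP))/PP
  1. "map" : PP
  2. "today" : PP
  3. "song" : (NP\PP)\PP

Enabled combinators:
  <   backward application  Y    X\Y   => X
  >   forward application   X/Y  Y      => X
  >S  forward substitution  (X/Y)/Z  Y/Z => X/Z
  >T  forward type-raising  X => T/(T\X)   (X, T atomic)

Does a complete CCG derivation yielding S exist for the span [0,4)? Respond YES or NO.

(NP/(NP\PP))/PP PP PP (NP\PP)\PP
CKY chart[0,4] = {N/(N\NP), NP, NP/(NP\NP), PP/(PP\NP), S/(S\NP)}; S ∉ chart

NO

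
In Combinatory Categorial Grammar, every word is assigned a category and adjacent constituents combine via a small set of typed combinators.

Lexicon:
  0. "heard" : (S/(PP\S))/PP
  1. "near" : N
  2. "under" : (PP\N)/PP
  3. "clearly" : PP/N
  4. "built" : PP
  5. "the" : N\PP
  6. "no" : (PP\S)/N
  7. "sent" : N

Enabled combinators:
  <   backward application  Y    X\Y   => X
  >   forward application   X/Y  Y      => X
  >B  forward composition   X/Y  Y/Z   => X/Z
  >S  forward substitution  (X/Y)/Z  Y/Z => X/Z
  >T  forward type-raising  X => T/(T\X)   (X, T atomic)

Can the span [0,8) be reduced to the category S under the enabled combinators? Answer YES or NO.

[0,8] S   >
  [0,6] S/(PP\S)   >
    [0,1] "heard" : (S/(PP\S))/PP
    [1,6] PP   >
      [1,2] PP/(PP\N)   >T
        [1,2] "near" : N
      [2,6] PP\N   >
        [2,3] "under" : (PP\N)/PP
        [3,6] PP   >
          [3,4] "clearly" : PP/N
          [4,6] N   <
            [4,5] "built" : PP
            [5,6] "the" : N\PP
  [6,8] PP\S   >
    [6,7] "no" : (PP\S)/N
    [7,8] "sent" : N

YES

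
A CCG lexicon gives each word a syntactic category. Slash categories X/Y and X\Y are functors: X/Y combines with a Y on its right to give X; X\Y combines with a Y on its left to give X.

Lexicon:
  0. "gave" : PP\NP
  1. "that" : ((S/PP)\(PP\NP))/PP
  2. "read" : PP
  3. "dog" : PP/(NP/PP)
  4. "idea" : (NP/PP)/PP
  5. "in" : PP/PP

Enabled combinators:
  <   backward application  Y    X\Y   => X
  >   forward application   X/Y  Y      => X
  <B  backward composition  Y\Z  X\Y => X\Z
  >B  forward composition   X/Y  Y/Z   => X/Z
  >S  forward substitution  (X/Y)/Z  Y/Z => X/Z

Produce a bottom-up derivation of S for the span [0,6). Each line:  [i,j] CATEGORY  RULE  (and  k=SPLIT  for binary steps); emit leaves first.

[0,6] S   >
  [0,3] S/PP   <
    [0,1] "gave" : PP\NP
    [1,3] (S/PP)\(PP\NP)   >
      [1,2] "that" : ((S/PP)\(PP\NP))/PP
      [2,3] "read" : PP
  [3,6] PP   >
    [3,4] "dog" : PP/(NP/PP)
    [4,6] NP/PP   >S
      [4,5] "idea" : (NP/PP)/PP
      [5,6] "in" : PP/PP

[0,1] PP\NP  lex  "gave"
[1,2] ((S/PP)\(PP\NP))/PP  lex  "that"
[2,3] PP  lex  "read"
[1,3] (S/PP)\(PP\NP)  >  k=2
[0,3] S/PP  <  k=1
[3,4] PP/(NP/PP)  lex  "dog"
[4,5] (NP/PP)/PP  lex  "idea"
[5,6] PP/PP  lex  "in"
[4,6] NP/PP  >S  k=5
[3,6] PP  >  k=4
[0,6] S  >  k=3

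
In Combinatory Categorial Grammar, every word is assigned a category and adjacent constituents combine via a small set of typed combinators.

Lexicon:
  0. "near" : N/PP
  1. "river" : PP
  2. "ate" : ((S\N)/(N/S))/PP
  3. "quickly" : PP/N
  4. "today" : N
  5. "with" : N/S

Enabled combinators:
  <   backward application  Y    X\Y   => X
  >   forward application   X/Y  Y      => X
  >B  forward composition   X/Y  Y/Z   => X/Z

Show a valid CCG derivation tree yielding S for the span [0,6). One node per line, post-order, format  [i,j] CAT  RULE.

[0,1] N/PP  lex  "near"
[1,2] PP  lex  "river"
[0,2] N  >  k=1
[2,3] ((S\N)/(N/S))/PP  lex  "ate"
[3,4] PP/N  lex  "quickly"
[4,5] N  lex  "today"
[3,5] PP  >  k=4
[2,5] (S\N)/(N/S)  >  k=3
[5,6] N/S  lex  "with"
[2,6] S\N  >  k=5
[0,6] S  <  k=2

[0,6] S   <
  [0,2] N   >
    [0,1] "near" : N/PP
    [1,2] "river" : PP
  [2,6] S\N   >
    [2,5] (S\N)/(N/S)   >
      [2,3] "ate" : ((S\N)/(N/S))/PP
      [3,5] PP   >
        [3,4] "quickly" : PP/N
        [4,5] "today" : N
    [5,6] "with" : N/S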